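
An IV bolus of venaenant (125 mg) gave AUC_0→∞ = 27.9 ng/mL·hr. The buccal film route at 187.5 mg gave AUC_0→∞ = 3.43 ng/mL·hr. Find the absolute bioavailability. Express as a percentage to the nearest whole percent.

F = 8%

F = (AUC_ev / D_ev) / (AUC_iv / D_iv)
  = (3.43/187.5) / (27.9/125)
  = 0.0182933 / 0.2232 = 0.0820
  = 8.20%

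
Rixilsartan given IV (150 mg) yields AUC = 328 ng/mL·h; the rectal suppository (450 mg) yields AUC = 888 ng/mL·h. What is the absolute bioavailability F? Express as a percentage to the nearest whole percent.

F = 90%

F = (AUC_ev / D_ev) / (AUC_iv / D_iv)
  = (888/450) / (328/150)
  = 1.97333 / 2.18667 = 0.9024
  = 90.24%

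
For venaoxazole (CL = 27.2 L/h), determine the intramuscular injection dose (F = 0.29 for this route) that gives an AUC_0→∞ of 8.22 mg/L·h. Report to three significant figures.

Dose = CL × AUC_0→∞ / F
     = 27.2 × 8.22 / 0.29 = 770.979 mg

Dose = 771 mg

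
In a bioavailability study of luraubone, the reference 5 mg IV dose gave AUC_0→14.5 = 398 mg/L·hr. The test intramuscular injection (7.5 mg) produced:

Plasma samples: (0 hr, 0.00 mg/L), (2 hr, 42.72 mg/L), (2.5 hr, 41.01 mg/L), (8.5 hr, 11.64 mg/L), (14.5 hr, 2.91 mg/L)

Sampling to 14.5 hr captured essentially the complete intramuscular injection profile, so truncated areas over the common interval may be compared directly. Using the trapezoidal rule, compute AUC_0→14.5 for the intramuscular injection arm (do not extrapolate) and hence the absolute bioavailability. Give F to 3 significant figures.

Trapezoidal AUC_0→14.5 (intramuscular injection):
  [0→2]: (0.00+42.72)/2 × 2 = 42.72
  [2→2.5]: (42.72+41.01)/2 × 0.5 = 20.9325
  [2.5→8.5]: (41.01+11.64)/2 × 6 = 157.95
  [8.5→14.5]: (11.64+2.91)/2 × 6 = 43.65
  Sum = 265.2525 mg/L·hr
F = (AUC_ev/D_ev)/(AUC_iv/D_iv) = (265.2525/7.5)/(398/5) = 35.367/79.6 = 0.4443

F = 0.444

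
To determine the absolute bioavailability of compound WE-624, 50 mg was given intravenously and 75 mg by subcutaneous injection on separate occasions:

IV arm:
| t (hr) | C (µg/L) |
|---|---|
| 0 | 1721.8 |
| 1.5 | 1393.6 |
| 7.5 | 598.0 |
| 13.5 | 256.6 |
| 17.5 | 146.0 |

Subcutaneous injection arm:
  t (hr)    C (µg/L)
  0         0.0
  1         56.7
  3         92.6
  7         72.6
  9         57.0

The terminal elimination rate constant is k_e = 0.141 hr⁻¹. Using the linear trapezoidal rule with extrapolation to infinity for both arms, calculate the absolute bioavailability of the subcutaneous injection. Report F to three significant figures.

Trapezoidal AUC_0→17.5 (IV):
  [0→1.5]: (1721.8+1393.6)/2 × 1.5 = 2336.55
  [1.5→7.5]: (1393.6+598.0)/2 × 6 = 5974.8
  [7.5→13.5]: (598.0+256.6)/2 × 6 = 2563.8
  [13.5→17.5]: (256.6+146.0)/2 × 4 = 805.2
  Sum = 11680.35 µg/L·hr
IV tail: 146.0/0.141 = 1035.461; AUC_iv,0→∞ = 11680.35 + 1035.461 = 12715.811 µg/L·hr
Trapezoidal AUC_0→9 (subcutaneous injection):
  [0→1]: (0.0+56.7)/2 × 1 = 28.35
  [1→3]: (56.7+92.6)/2 × 2 = 149.3
  [3→7]: (92.6+72.6)/2 × 4 = 330.4
  [7→9]: (72.6+57.0)/2 × 2 = 129.6
  Sum = 637.65 µg/L·hr
subcutaneous injection tail: 57.0/0.141 = 404.255; AUC_ev,0→∞ = 637.65 + 404.255 = 1041.905 µg/L·hr
F = (AUC_ev/D_ev)/(AUC_iv/D_iv) = (1041.905/75)/(12715.811/50) = 13.8921/254.31622 = 0.0546

F = 0.0546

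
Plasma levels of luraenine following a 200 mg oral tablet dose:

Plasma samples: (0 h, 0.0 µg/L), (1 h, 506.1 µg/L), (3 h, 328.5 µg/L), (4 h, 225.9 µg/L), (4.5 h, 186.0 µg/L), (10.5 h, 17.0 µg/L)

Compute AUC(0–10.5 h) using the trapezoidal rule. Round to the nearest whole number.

AUC = 2077 µg/L·h

Trapezoidal AUC_0→10.5:
  [0→1]: (0.0+506.1)/2 × 1 = 253.05
  [1→3]: (506.1+328.5)/2 × 2 = 834.6
  [3→4]: (328.5+225.9)/2 × 1 = 277.2
  [4→4.5]: (225.9+186.0)/2 × 0.5 = 102.975
  [4.5→10.5]: (186.0+17.0)/2 × 6 = 609.0
  Sum = 2076.825 µg/L·h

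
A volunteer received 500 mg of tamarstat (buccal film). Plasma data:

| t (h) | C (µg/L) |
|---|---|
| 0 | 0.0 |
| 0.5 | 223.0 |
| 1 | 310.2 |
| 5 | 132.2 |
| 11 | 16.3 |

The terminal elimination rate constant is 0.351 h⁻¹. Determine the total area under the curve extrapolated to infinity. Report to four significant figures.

Trapezoidal AUC_0→11:
  [0→0.5]: (0.0+223.0)/2 × 0.5 = 55.75
  [0.5→1]: (223.0+310.2)/2 × 0.5 = 133.3
  [1→5]: (310.2+132.2)/2 × 4 = 884.8
  [5→11]: (132.2+16.3)/2 × 6 = 445.5
  Sum = 1519.35 µg/L·h
Extrapolated tail: C_last / k_e = 16.3 / 0.351 = 46.439
AUC_0→∞ = 1519.35 + 46.439 = 1565.789 µg/L·h

AUC = 1566 µg/L·h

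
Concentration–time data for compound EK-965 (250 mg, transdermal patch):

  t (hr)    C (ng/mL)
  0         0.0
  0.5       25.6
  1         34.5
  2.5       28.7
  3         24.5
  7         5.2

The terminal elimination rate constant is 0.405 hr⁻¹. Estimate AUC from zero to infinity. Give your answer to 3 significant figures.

Trapezoidal AUC_0→7:
  [0→0.5]: (0.0+25.6)/2 × 0.5 = 6.4
  [0.5→1]: (25.6+34.5)/2 × 0.5 = 15.025
  [1→2.5]: (34.5+28.7)/2 × 1.5 = 47.4
  [2.5→3]: (28.7+24.5)/2 × 0.5 = 13.3
  [3→7]: (24.5+5.2)/2 × 4 = 59.4
  Sum = 141.525 ng/mL·hr
Extrapolated tail: C_last / k_e = 5.2 / 0.405 = 12.840
AUC_0→∞ = 141.525 + 12.840 = 154.365 ng/mL·hr

AUC = 154 ng/mL·hr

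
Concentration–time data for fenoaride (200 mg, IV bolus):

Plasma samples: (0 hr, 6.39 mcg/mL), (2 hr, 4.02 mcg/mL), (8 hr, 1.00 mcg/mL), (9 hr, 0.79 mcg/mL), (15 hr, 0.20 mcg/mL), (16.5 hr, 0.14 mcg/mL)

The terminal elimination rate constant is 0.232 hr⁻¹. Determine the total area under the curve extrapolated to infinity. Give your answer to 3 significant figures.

Trapezoidal AUC_0→16.5:
  [0→2]: (6.39+4.02)/2 × 2 = 10.41
  [2→8]: (4.02+1.00)/2 × 6 = 15.06
  [8→9]: (1.00+0.79)/2 × 1 = 0.895
  [9→15]: (0.79+0.20)/2 × 6 = 2.97
  [15→16.5]: (0.20+0.14)/2 × 1.5 = 0.255
  Sum = 29.59 mcg/mL·hr
Extrapolated tail: C_last / k_e = 0.14 / 0.232 = 0.603
AUC_0→∞ = 29.59 + 0.603 = 30.193 mcg/mL·hr

AUC = 30.2 mcg/mL·hr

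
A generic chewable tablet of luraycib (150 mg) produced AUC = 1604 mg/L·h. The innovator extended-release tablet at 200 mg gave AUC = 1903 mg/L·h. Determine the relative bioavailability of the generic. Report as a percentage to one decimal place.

F_rel = (AUC_test/D_test) / (AUC_ref/D_ref)
      = (1604/150) / (1903/200)
      = 10.6933 / 9.515 = 1.1238 = 112.38%

F_rel = 112.4%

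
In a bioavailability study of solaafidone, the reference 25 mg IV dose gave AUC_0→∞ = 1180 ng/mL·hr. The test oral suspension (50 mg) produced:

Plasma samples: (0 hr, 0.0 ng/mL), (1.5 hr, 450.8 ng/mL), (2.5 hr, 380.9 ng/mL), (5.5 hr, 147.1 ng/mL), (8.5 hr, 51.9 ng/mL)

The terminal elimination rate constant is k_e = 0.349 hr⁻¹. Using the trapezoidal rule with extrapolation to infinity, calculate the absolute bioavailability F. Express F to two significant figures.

F = 0.84

Trapezoidal AUC_0→8.5 (oral suspension):
  [0→1.5]: (0.0+450.8)/2 × 1.5 = 338.1
  [1.5→2.5]: (450.8+380.9)/2 × 1 = 415.85
  [2.5→5.5]: (380.9+147.1)/2 × 3 = 792.0
  [5.5→8.5]: (147.1+51.9)/2 × 3 = 298.5
  Sum = 1844.45 ng/mL·hr
Tail: C_last/k_e = 51.9/0.349 = 148.711
AUC_0→∞ (oral suspension) = 1844.45 + 148.711 = 1993.161 ng/mL·hr
F = (AUC_ev/D_ev)/(AUC_iv/D_iv) = (1993.161/50)/(1180/25) = 39.86322/47.2 = 0.8446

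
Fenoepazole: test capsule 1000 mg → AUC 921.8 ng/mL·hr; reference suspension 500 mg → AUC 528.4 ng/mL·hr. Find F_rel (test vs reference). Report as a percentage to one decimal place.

F_rel = (AUC_test/D_test) / (AUC_ref/D_ref)
      = (921.8/1000) / (528.4/500)
      = 0.9218 / 1.0568 = 0.8723 = 87.23%

F_rel = 87.2%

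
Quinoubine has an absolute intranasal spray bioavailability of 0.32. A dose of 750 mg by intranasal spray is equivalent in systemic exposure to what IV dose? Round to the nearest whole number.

Systemic exposure from an extravascular dose = F × D_ev, so the equivalent IV dose is F × D_ev.
D_iv = F × D_ev = 0.32 × 750 = 240 mg

D_iv = 240 mg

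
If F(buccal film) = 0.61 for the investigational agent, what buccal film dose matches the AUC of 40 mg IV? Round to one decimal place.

For equal systemic exposure: F × D_ev = D_iv
D_ev = D_iv / F = 40 / 0.61 = 65.5738 mg

D_buccal = 65.6 mg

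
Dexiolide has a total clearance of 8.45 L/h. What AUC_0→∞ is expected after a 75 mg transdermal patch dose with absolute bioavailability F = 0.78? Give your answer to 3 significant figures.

AUC_0→∞ = F × Dose / CL
        = 0.78 × 75 / 8.45 = 6.92308 mg/L·h

AUC = 6.92 mg/L·h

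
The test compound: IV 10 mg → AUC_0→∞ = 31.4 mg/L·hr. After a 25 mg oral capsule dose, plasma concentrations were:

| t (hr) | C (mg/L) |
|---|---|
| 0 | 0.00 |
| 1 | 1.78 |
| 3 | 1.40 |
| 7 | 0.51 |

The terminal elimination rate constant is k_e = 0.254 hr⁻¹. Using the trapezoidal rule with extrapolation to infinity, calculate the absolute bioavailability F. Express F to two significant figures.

F = 0.13

Trapezoidal AUC_0→7 (oral capsule):
  [0→1]: (0.00+1.78)/2 × 1 = 0.89
  [1→3]: (1.78+1.40)/2 × 2 = 3.18
  [3→7]: (1.40+0.51)/2 × 4 = 3.82
  Sum = 7.89 mg/L·hr
Tail: C_last/k_e = 0.51/0.254 = 2.008
AUC_0→∞ (oral capsule) = 7.89 + 2.008 = 9.898 mg/L·hr
F = (AUC_ev/D_ev)/(AUC_iv/D_iv) = (9.898/25)/(31.4/10) = 0.39592/3.14 = 0.1261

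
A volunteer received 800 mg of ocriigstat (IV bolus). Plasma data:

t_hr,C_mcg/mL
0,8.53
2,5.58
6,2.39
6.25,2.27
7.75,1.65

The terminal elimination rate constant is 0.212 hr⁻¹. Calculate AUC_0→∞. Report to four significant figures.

AUC = 41.36 mcg/mL·hr

Trapezoidal AUC_0→7.75:
  [0→2]: (8.53+5.58)/2 × 2 = 14.11
  [2→6]: (5.58+2.39)/2 × 4 = 15.94
  [6→6.25]: (2.39+2.27)/2 × 0.25 = 0.5825
  [6.25→7.75]: (2.27+1.65)/2 × 1.5 = 2.94
  Sum = 33.5725 mcg/mL·hr
Extrapolated tail: C_last / k_e = 1.65 / 0.212 = 7.783
AUC_0→∞ = 33.5725 + 7.783 = 41.3555 mcg/mL·hr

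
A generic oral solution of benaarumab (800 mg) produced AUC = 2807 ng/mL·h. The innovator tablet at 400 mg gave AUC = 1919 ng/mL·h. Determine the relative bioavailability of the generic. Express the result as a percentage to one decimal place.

F_rel = (AUC_test/D_test) / (AUC_ref/D_ref)
      = (2807/800) / (1919/400)
      = 3.50875 / 4.7975 = 0.7314 = 73.14%

F_rel = 73.1%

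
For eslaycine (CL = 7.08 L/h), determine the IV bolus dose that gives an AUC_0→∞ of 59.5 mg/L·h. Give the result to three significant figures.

Dose_iv = CL × AUC_0→∞
     = 7.08 × 59.5 = 421.26 mg

Dose = 421 mg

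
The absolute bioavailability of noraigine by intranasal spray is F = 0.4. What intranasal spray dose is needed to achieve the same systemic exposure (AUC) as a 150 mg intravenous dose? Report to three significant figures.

D_intranasal = 375 mg

For equal systemic exposure: F × D_ev = D_iv
D_ev = D_iv / F = 150 / 0.4 = 375 mg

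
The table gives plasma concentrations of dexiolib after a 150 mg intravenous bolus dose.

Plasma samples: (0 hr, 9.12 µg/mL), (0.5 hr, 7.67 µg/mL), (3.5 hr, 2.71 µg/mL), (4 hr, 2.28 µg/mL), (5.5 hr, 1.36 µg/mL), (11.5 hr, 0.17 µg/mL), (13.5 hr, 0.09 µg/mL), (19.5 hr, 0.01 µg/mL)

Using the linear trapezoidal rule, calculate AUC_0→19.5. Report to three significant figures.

Trapezoidal AUC_0→19.5:
  [0→0.5]: (9.12+7.67)/2 × 0.5 = 4.1975
  [0.5→3.5]: (7.67+2.71)/2 × 3 = 15.57
  [3.5→4]: (2.71+2.28)/2 × 0.5 = 1.2475
  [4→5.5]: (2.28+1.36)/2 × 1.5 = 2.73
  [5.5→11.5]: (1.36+0.17)/2 × 6 = 4.59
  [11.5→13.5]: (0.17+0.09)/2 × 2 = 0.26
  [13.5→19.5]: (0.09+0.01)/2 × 6 = 0.3
  Sum = 28.895 µg/mL·hr

AUC = 28.9 µg/mL·hr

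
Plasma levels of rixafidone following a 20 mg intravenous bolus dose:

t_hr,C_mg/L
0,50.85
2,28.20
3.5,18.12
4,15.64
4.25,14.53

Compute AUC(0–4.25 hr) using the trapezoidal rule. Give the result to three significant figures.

AUC = 126 mg/L·hr

Trapezoidal AUC_0→4.25:
  [0→2]: (50.85+28.20)/2 × 2 = 79.05
  [2→3.5]: (28.20+18.12)/2 × 1.5 = 34.74
  [3.5→4]: (18.12+15.64)/2 × 0.5 = 8.44
  [4→4.25]: (15.64+14.53)/2 × 0.25 = 3.77125
  Sum = 126.00125 mg/L·hr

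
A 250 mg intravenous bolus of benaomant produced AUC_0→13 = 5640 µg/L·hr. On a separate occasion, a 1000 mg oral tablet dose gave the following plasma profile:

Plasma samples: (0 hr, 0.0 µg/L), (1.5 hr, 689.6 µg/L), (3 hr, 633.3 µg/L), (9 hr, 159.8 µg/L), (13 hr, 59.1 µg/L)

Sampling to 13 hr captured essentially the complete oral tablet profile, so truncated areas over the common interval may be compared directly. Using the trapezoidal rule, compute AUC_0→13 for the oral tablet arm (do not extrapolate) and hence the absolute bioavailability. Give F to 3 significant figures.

F = 0.192

Trapezoidal AUC_0→13 (oral tablet):
  [0→1.5]: (0.0+689.6)/2 × 1.5 = 517.2
  [1.5→3]: (689.6+633.3)/2 × 1.5 = 992.175
  [3→9]: (633.3+159.8)/2 × 6 = 2379.3
  [9→13]: (159.8+59.1)/2 × 4 = 437.8
  Sum = 4326.475 µg/L·hr
F = (AUC_ev/D_ev)/(AUC_iv/D_iv) = (4326.475/1000)/(5640/250) = 4.326475/22.56 = 0.1918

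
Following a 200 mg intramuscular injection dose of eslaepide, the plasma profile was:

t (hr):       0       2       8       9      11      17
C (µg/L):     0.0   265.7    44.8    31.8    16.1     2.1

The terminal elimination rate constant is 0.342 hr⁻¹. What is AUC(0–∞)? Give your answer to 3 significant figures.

Trapezoidal AUC_0→17:
  [0→2]: (0.0+265.7)/2 × 2 = 265.7
  [2→8]: (265.7+44.8)/2 × 6 = 931.5
  [8→9]: (44.8+31.8)/2 × 1 = 38.3
  [9→11]: (31.8+16.1)/2 × 2 = 47.9
  [11→17]: (16.1+2.1)/2 × 6 = 54.6
  Sum = 1338.0 µg/L·hr
Extrapolated tail: C_last / k_e = 2.1 / 0.342 = 6.140
AUC_0→∞ = 1338.0 + 6.140 = 1344.14 µg/L·hr

AUC = 1340 µg/L·hr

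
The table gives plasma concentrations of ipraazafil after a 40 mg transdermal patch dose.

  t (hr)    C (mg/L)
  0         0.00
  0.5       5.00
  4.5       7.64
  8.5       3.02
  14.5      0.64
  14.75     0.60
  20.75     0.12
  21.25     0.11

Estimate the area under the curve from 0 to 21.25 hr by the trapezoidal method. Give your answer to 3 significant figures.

Trapezoidal AUC_0→21.25:
  [0→0.5]: (0.00+5.00)/2 × 0.5 = 1.25
  [0.5→4.5]: (5.00+7.64)/2 × 4 = 25.28
  [4.5→8.5]: (7.64+3.02)/2 × 4 = 21.32
  [8.5→14.5]: (3.02+0.64)/2 × 6 = 10.98
  [14.5→14.75]: (0.64+0.60)/2 × 0.25 = 0.155
  [14.75→20.75]: (0.60+0.12)/2 × 6 = 2.16
  [20.75→21.25]: (0.12+0.11)/2 × 0.5 = 0.0575
  Sum = 61.2025 mg/L·hr

AUC = 61.2 mg/L·hr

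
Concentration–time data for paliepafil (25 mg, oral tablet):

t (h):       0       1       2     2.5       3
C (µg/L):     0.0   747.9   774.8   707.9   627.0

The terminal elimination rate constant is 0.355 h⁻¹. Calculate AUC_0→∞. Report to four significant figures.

AUC = 3606 µg/L·h

Trapezoidal AUC_0→3:
  [0→1]: (0.0+747.9)/2 × 1 = 373.95
  [1→2]: (747.9+774.8)/2 × 1 = 761.35
  [2→2.5]: (774.8+707.9)/2 × 0.5 = 370.675
  [2.5→3]: (707.9+627.0)/2 × 0.5 = 333.725
  Sum = 1839.7 µg/L·h
Extrapolated tail: C_last / k_e = 627.0 / 0.355 = 1766.197
AUC_0→∞ = 1839.7 + 1766.197 = 3605.897 µg/L·h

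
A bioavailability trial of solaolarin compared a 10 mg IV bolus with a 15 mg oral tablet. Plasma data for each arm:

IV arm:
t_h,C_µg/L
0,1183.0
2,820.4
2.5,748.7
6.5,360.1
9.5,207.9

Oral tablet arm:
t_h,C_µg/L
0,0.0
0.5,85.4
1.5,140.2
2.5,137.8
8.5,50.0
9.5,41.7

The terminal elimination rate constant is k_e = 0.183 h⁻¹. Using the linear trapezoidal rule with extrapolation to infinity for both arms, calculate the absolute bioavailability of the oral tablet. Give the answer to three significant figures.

Trapezoidal AUC_0→9.5 (IV):
  [0→2]: (1183.0+820.4)/2 × 2 = 2003.4
  [2→2.5]: (820.4+748.7)/2 × 0.5 = 392.275
  [2.5→6.5]: (748.7+360.1)/2 × 4 = 2217.6
  [6.5→9.5]: (360.1+207.9)/2 × 3 = 852.0
  Sum = 5465.275 µg/L·h
IV tail: 207.9/0.183 = 1136.066; AUC_iv,0→∞ = 5465.275 + 1136.066 = 6601.341 µg/L·h
Trapezoidal AUC_0→9.5 (oral tablet):
  [0→0.5]: (0.0+85.4)/2 × 0.5 = 21.35
  [0.5→1.5]: (85.4+140.2)/2 × 1 = 112.8
  [1.5→2.5]: (140.2+137.8)/2 × 1 = 139.0
  [2.5→8.5]: (137.8+50.0)/2 × 6 = 563.4
  [8.5→9.5]: (50.0+41.7)/2 × 1 = 45.85
  Sum = 882.4 µg/L·h
oral tablet tail: 41.7/0.183 = 227.869; AUC_ev,0→∞ = 882.4 + 227.869 = 1110.269 µg/L·h
F = (AUC_ev/D_ev)/(AUC_iv/D_iv) = (1110.269/15)/(6601.341/10) = 74.0179/660.1341 = 0.1121

F = 0.112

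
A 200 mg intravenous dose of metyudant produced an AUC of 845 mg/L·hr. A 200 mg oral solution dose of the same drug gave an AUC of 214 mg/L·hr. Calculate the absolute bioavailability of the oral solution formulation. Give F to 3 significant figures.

F = 0.253

F = (AUC_ev / D_ev) / (AUC_iv / D_iv)
  = (214/200) / (845/200)
  = 1.07 / 4.225 = 0.2533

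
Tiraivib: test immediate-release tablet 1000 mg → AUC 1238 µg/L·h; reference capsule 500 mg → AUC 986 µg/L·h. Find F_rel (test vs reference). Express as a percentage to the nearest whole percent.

F_rel = (AUC_test/D_test) / (AUC_ref/D_ref)
      = (1238/1000) / (986/500)
      = 1.238 / 1.972 = 0.6278 = 62.78%

F_rel = 63%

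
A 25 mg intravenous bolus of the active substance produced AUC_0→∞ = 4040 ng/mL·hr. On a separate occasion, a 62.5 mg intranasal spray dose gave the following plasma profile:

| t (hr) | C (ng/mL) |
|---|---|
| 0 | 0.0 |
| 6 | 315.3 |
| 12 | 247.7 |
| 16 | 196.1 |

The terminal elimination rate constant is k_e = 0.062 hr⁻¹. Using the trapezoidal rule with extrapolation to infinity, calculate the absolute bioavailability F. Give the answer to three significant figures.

Trapezoidal AUC_0→16 (intranasal spray):
  [0→6]: (0.0+315.3)/2 × 6 = 945.9
  [6→12]: (315.3+247.7)/2 × 6 = 1689.0
  [12→16]: (247.7+196.1)/2 × 4 = 887.6
  Sum = 3522.5 ng/mL·hr
Tail: C_last/k_e = 196.1/0.062 = 3162.903
AUC_0→∞ (intranasal spray) = 3522.5 + 3162.903 = 6685.403 ng/mL·hr
F = (AUC_ev/D_ev)/(AUC_iv/D_iv) = (6685.403/62.5)/(4040/25) = 106.966/161.6 = 0.6619

F = 0.662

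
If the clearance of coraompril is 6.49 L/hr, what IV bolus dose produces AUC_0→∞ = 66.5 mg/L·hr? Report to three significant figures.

Dose = 432 mg

Dose_iv = CL × AUC_0→∞
     = 6.49 × 66.5 = 431.585 mg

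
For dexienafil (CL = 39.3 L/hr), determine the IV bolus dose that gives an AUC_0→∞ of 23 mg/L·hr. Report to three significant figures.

Dose = 904 mg

Dose_iv = CL × AUC_0→∞
     = 39.3 × 23 = 903.9 mg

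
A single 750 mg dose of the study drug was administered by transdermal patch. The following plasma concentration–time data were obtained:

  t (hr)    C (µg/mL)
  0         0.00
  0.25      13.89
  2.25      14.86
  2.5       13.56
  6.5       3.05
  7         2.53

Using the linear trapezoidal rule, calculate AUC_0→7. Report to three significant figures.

Trapezoidal AUC_0→7:
  [0→0.25]: (0.00+13.89)/2 × 0.25 = 1.73625
  [0.25→2.25]: (13.89+14.86)/2 × 2 = 28.75
  [2.25→2.5]: (14.86+13.56)/2 × 0.25 = 3.5525
  [2.5→6.5]: (13.56+3.05)/2 × 4 = 33.22
  [6.5→7]: (3.05+2.53)/2 × 0.5 = 1.395
  Sum = 68.65375 µg/mL·hr

AUC = 68.7 µg/mL·hr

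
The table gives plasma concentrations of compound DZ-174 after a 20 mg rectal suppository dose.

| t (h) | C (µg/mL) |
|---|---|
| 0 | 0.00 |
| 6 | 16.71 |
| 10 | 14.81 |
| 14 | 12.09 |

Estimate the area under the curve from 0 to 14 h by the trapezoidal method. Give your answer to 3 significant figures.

Trapezoidal AUC_0→14:
  [0→6]: (0.00+16.71)/2 × 6 = 50.13
  [6→10]: (16.71+14.81)/2 × 4 = 63.04
  [10→14]: (14.81+12.09)/2 × 4 = 53.8
  Sum = 166.97 µg/mL·h

AUC = 167 µg/mL·h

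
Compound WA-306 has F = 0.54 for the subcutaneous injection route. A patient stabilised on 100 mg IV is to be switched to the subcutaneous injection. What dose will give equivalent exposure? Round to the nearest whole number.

D_subcutaneous = 185 mg

For equal systemic exposure: F × D_ev = D_iv
D_ev = D_iv / F = 100 / 0.54 = 185.185 mg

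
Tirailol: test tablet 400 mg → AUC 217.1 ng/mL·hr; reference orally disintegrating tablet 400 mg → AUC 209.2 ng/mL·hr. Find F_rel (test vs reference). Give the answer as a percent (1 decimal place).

F_rel = 103.8%

F_rel = (AUC_test/D_test) / (AUC_ref/D_ref)
      = (217.1/400) / (209.2/400)
      = 0.54275 / 0.523 = 1.0378 = 103.78%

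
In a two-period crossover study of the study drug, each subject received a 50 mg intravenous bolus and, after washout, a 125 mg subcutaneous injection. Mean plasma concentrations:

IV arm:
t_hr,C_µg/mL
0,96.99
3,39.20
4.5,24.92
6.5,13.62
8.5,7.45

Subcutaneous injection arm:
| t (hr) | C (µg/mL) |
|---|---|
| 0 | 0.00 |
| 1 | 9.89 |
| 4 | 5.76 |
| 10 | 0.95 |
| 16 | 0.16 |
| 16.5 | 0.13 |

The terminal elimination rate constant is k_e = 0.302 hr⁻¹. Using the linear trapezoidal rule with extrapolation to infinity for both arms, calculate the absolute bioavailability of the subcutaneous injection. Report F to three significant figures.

Trapezoidal AUC_0→8.5 (IV):
  [0→3]: (96.99+39.20)/2 × 3 = 204.285
  [3→4.5]: (39.20+24.92)/2 × 1.5 = 48.09
  [4.5→6.5]: (24.92+13.62)/2 × 2 = 38.54
  [6.5→8.5]: (13.62+7.45)/2 × 2 = 21.07
  Sum = 311.985 µg/mL·hr
IV tail: 7.45/0.302 = 24.669; AUC_iv,0→∞ = 311.985 + 24.669 = 336.654 µg/mL·hr
Trapezoidal AUC_0→16.5 (subcutaneous injection):
  [0→1]: (0.00+9.89)/2 × 1 = 4.945
  [1→4]: (9.89+5.76)/2 × 3 = 23.475
  [4→10]: (5.76+0.95)/2 × 6 = 20.13
  [10→16]: (0.95+0.16)/2 × 6 = 3.33
  [16→16.5]: (0.16+0.13)/2 × 0.5 = 0.0725
  Sum = 51.9525 µg/mL·hr
subcutaneous injection tail: 0.13/0.302 = 0.430; AUC_ev,0→∞ = 51.9525 + 0.430 = 52.3825 µg/mL·hr
F = (AUC_ev/D_ev)/(AUC_iv/D_iv) = (52.3825/125)/(336.654/50) = 0.41906/6.73308 = 0.0622

F = 0.0622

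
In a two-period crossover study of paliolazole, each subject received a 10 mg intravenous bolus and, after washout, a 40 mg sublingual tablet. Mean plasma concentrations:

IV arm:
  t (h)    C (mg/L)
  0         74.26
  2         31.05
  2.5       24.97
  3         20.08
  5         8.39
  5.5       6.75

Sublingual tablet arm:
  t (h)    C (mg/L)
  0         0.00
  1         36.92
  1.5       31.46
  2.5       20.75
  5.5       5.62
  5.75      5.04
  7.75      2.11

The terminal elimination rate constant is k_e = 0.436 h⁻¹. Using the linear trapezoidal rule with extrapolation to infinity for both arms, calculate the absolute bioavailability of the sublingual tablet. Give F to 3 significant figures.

F = 0.161

Trapezoidal AUC_0→5.5 (IV):
  [0→2]: (74.26+31.05)/2 × 2 = 105.31
  [2→2.5]: (31.05+24.97)/2 × 0.5 = 14.005
  [2.5→3]: (24.97+20.08)/2 × 0.5 = 11.2625
  [3→5]: (20.08+8.39)/2 × 2 = 28.47
  [5→5.5]: (8.39+6.75)/2 × 0.5 = 3.785
  Sum = 162.8325 mg/L·h
IV tail: 6.75/0.436 = 15.482; AUC_iv,0→∞ = 162.8325 + 15.482 = 178.3145 mg/L·h
Trapezoidal AUC_0→7.75 (sublingual tablet):
  [0→1]: (0.00+36.92)/2 × 1 = 18.46
  [1→1.5]: (36.92+31.46)/2 × 0.5 = 17.095
  [1.5→2.5]: (31.46+20.75)/2 × 1 = 26.105
  [2.5→5.5]: (20.75+5.62)/2 × 3 = 39.555
  [5.5→5.75]: (5.62+5.04)/2 × 0.25 = 1.3325
  [5.75→7.75]: (5.04+2.11)/2 × 2 = 7.15
  Sum = 109.6975 mg/L·h
sublingual tablet tail: 2.11/0.436 = 4.839; AUC_ev,0→∞ = 109.6975 + 4.839 = 114.5365 mg/L·h
F = (AUC_ev/D_ev)/(AUC_iv/D_iv) = (114.5365/40)/(178.3145/10) = 2.8634125/17.83145 = 0.1606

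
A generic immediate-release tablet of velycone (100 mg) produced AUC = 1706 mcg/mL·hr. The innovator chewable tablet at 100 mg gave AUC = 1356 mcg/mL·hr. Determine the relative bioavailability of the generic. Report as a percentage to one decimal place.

F_rel = 125.8%

F_rel = (AUC_test/D_test) / (AUC_ref/D_ref)
      = (1706/100) / (1356/100)
      = 17.06 / 13.56 = 1.2581 = 125.81%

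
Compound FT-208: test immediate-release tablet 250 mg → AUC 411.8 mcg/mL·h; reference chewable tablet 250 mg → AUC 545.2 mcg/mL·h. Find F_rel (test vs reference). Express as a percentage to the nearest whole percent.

F_rel = (AUC_test/D_test) / (AUC_ref/D_ref)
      = (411.8/250) / (545.2/250)
      = 1.6472 / 2.1808 = 0.7553 = 75.53%

F_rel = 76%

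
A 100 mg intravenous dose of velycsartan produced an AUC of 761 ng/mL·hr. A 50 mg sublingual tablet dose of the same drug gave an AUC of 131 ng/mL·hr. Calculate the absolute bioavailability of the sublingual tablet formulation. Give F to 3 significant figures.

F = 0.344

F = (AUC_ev / D_ev) / (AUC_iv / D_iv)
  = (131/50) / (761/100)
  = 2.62 / 7.61 = 0.3443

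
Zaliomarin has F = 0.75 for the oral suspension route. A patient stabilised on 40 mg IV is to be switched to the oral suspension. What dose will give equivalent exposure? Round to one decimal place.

D_oral = 53.3 mg

For equal systemic exposure: F × D_ev = D_iv
D_ev = D_iv / F = 40 / 0.75 = 53.3333 mg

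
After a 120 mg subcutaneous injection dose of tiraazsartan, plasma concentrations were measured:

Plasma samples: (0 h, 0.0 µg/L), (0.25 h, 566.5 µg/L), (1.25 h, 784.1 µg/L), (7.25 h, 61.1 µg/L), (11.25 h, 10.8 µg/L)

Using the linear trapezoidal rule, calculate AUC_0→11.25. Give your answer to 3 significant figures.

AUC = 3430 µg/L·h

Trapezoidal AUC_0→11.25:
  [0→0.25]: (0.0+566.5)/2 × 0.25 = 70.8125
  [0.25→1.25]: (566.5+784.1)/2 × 1 = 675.3
  [1.25→7.25]: (784.1+61.1)/2 × 6 = 2535.6
  [7.25→11.25]: (61.1+10.8)/2 × 4 = 143.8
  Sum = 3425.5125 µg/L·h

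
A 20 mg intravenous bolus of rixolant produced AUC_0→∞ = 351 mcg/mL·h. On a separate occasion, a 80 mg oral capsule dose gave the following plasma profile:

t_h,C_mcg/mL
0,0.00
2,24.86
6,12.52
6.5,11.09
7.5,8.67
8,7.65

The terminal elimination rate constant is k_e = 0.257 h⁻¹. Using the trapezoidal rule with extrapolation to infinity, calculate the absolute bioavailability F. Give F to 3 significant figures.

Trapezoidal AUC_0→8 (oral capsule):
  [0→2]: (0.00+24.86)/2 × 2 = 24.86
  [2→6]: (24.86+12.52)/2 × 4 = 74.76
  [6→6.5]: (12.52+11.09)/2 × 0.5 = 5.9025
  [6.5→7.5]: (11.09+8.67)/2 × 1 = 9.88
  [7.5→8]: (8.67+7.65)/2 × 0.5 = 4.08
  Sum = 119.4825 mcg/mL·h
Tail: C_last/k_e = 7.65/0.257 = 29.767
AUC_0→∞ (oral capsule) = 119.4825 + 29.767 = 149.2495 mcg/mL·h
F = (AUC_ev/D_ev)/(AUC_iv/D_iv) = (149.2495/80)/(351/20) = 1.86562/17.55 = 0.1063

F = 0.106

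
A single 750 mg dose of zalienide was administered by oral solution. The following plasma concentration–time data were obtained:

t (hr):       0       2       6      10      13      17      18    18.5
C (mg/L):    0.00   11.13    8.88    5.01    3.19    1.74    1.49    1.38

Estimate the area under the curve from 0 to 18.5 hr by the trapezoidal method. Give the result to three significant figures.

AUC = 103 mg/L·hr

Trapezoidal AUC_0→18.5:
  [0→2]: (0.00+11.13)/2 × 2 = 11.13
  [2→6]: (11.13+8.88)/2 × 4 = 40.02
  [6→10]: (8.88+5.01)/2 × 4 = 27.78
  [10→13]: (5.01+3.19)/2 × 3 = 12.3
  [13→17]: (3.19+1.74)/2 × 4 = 9.86
  [17→18]: (1.74+1.49)/2 × 1 = 1.615
  [18→18.5]: (1.49+1.38)/2 × 0.5 = 0.7175
  Sum = 103.4225 mg/L·hr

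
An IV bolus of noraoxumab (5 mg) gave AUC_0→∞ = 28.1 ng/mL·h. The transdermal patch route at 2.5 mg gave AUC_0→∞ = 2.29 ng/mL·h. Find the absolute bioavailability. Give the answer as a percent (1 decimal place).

F = (AUC_ev / D_ev) / (AUC_iv / D_iv)
  = (2.29/2.5) / (28.1/5)
  = 0.916 / 5.62 = 0.1630
  = 16.30%

F = 16.3%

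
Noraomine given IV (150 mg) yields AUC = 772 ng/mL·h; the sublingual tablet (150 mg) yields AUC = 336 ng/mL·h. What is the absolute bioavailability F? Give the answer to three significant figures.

F = 0.435

F = (AUC_ev / D_ev) / (AUC_iv / D_iv)
  = (336/150) / (772/150)
  = 2.24 / 5.14667 = 0.4352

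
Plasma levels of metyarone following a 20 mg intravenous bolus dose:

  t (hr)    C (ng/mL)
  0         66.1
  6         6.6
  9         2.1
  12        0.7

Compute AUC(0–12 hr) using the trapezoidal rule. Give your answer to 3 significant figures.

Trapezoidal AUC_0→12:
  [0→6]: (66.1+6.6)/2 × 6 = 218.1
  [6→9]: (6.6+2.1)/2 × 3 = 13.05
  [9→12]: (2.1+0.7)/2 × 3 = 4.2
  Sum = 235.35 ng/mL·hr

AUC = 235 ng/mL·hr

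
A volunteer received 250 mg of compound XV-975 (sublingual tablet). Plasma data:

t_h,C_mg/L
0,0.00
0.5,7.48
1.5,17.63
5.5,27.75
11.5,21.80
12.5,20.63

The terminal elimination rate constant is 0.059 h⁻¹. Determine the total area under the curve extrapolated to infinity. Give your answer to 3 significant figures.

Trapezoidal AUC_0→12.5:
  [0→0.5]: (0.00+7.48)/2 × 0.5 = 1.87
  [0.5→1.5]: (7.48+17.63)/2 × 1 = 12.555
  [1.5→5.5]: (17.63+27.75)/2 × 4 = 90.76
  [5.5→11.5]: (27.75+21.80)/2 × 6 = 148.65
  [11.5→12.5]: (21.80+20.63)/2 × 1 = 21.215
  Sum = 275.05 mg/L·h
Extrapolated tail: C_last / k_e = 20.63 / 0.059 = 349.661
AUC_0→∞ = 275.05 + 349.661 = 624.711 mg/L·h

AUC = 625 mg/L·h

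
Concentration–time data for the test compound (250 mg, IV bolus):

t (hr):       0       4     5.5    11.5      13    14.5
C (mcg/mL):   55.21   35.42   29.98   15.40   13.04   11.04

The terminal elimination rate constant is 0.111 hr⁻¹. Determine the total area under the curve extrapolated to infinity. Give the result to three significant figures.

AUC = 505 mcg/mL·hr

Trapezoidal AUC_0→14.5:
  [0→4]: (55.21+35.42)/2 × 4 = 181.26
  [4→5.5]: (35.42+29.98)/2 × 1.5 = 49.05
  [5.5→11.5]: (29.98+15.40)/2 × 6 = 136.14
  [11.5→13]: (15.40+13.04)/2 × 1.5 = 21.33
  [13→14.5]: (13.04+11.04)/2 × 1.5 = 18.06
  Sum = 405.84 mcg/mL·hr
Extrapolated tail: C_last / k_e = 11.04 / 0.111 = 99.459
AUC_0→∞ = 405.84 + 99.459 = 505.299 mcg/mL·hr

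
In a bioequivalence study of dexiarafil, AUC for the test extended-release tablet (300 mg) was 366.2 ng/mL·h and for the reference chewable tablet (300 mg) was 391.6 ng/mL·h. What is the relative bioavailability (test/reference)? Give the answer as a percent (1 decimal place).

F_rel = (AUC_test/D_test) / (AUC_ref/D_ref)
      = (366.2/300) / (391.6/300)
      = 1.22067 / 1.30533 = 0.9351 = 93.51%

F_rel = 93.5%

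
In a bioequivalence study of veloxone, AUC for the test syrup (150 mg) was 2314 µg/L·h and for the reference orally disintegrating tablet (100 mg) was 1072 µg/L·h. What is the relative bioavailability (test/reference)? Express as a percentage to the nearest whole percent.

F_rel = (AUC_test/D_test) / (AUC_ref/D_ref)
      = (2314/150) / (1072/100)
      = 15.4267 / 10.72 = 1.4391 = 143.91%

F_rel = 144%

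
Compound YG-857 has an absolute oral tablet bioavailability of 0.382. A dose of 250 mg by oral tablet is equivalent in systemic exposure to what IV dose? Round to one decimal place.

Systemic exposure from an extravascular dose = F × D_ev, so the equivalent IV dose is F × D_ev.
D_iv = F × D_ev = 0.382 × 250 = 95.5 mg

D_iv = 95.5 mg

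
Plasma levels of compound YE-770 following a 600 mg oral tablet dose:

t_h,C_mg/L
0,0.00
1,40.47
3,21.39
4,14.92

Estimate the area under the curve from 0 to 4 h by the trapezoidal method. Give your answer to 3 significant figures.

Trapezoidal AUC_0→4:
  [0→1]: (0.00+40.47)/2 × 1 = 20.235
  [1→3]: (40.47+21.39)/2 × 2 = 61.86
  [3→4]: (21.39+14.92)/2 × 1 = 18.155
  Sum = 100.25 mg/L·h

AUC = 100 mg/L·h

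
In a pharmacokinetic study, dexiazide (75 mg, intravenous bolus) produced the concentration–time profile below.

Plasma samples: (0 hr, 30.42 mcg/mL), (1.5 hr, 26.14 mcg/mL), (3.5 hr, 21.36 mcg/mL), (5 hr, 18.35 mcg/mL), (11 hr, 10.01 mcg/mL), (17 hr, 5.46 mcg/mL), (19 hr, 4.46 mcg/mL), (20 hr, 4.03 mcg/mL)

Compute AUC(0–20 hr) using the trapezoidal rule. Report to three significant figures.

AUC = 265 mcg/mL·hr

Trapezoidal AUC_0→20:
  [0→1.5]: (30.42+26.14)/2 × 1.5 = 42.42
  [1.5→3.5]: (26.14+21.36)/2 × 2 = 47.5
  [3.5→5]: (21.36+18.35)/2 × 1.5 = 29.7825
  [5→11]: (18.35+10.01)/2 × 6 = 85.08
  [11→17]: (10.01+5.46)/2 × 6 = 46.41
  [17→19]: (5.46+4.46)/2 × 2 = 9.92
  [19→20]: (4.46+4.03)/2 × 1 = 4.245
  Sum = 265.3575 mcg/mL·hr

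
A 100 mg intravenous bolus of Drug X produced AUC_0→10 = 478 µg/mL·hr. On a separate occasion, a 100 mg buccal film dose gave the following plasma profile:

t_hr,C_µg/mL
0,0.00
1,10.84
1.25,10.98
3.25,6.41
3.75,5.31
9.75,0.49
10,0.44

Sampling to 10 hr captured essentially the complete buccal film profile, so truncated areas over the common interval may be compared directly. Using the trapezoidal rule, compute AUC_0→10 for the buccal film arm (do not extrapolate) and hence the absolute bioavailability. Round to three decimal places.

Trapezoidal AUC_0→10 (buccal film):
  [0→1]: (0.00+10.84)/2 × 1 = 5.42
  [1→1.25]: (10.84+10.98)/2 × 0.25 = 2.7275
  [1.25→3.25]: (10.98+6.41)/2 × 2 = 17.39
  [3.25→3.75]: (6.41+5.31)/2 × 0.5 = 2.93
  [3.75→9.75]: (5.31+0.49)/2 × 6 = 17.4
  [9.75→10]: (0.49+0.44)/2 × 0.25 = 0.11625
  Sum = 45.98375 µg/mL·hr
F = (AUC_ev/D_ev)/(AUC_iv/D_iv) = (45.98375/100)/(478/100) = 0.4598375/4.78 = 0.0962

F = 0.096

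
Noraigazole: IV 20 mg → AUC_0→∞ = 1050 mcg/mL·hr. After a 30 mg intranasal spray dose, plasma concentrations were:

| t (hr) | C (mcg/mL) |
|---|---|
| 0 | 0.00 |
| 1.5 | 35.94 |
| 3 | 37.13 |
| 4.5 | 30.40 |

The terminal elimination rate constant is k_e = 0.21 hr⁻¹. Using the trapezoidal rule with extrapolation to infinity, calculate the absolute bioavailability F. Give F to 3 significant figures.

Trapezoidal AUC_0→4.5 (intranasal spray):
  [0→1.5]: (0.00+35.94)/2 × 1.5 = 26.955
  [1.5→3]: (35.94+37.13)/2 × 1.5 = 54.8025
  [3→4.5]: (37.13+30.40)/2 × 1.5 = 50.6475
  Sum = 132.405 mcg/mL·hr
Tail: C_last/k_e = 30.40/0.21 = 144.762
AUC_0→∞ (intranasal spray) = 132.405 + 144.762 = 277.167 mcg/mL·hr
F = (AUC_ev/D_ev)/(AUC_iv/D_iv) = (277.167/30)/(1050/20) = 9.2389/52.5 = 0.1760

F = 0.176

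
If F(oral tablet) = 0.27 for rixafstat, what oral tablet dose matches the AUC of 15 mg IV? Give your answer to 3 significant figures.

D_oral = 55.6 mg

For equal systemic exposure: F × D_ev = D_iv
D_ev = D_iv / F = 15 / 0.27 = 55.5556 mg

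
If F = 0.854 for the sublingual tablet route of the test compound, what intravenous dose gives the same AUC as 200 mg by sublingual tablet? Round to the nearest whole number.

Systemic exposure from an extravascular dose = F × D_ev, so the equivalent IV dose is F × D_ev.
D_iv = F × D_ev = 0.854 × 200 = 170.8 mg

D_iv = 171 mg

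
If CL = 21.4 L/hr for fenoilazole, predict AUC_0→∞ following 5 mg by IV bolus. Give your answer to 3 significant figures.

AUC = 0.234 mg/L·hr

AUC_0→∞ = Dose_iv / CL
        = 5 / 21.4 = 0.233645 mg/L·hr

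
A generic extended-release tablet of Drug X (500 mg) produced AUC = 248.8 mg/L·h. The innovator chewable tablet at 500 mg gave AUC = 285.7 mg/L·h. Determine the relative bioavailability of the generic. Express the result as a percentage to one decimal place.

F_rel = 87.1%

F_rel = (AUC_test/D_test) / (AUC_ref/D_ref)
      = (248.8/500) / (285.7/500)
      = 0.4976 / 0.5714 = 0.8708 = 87.08%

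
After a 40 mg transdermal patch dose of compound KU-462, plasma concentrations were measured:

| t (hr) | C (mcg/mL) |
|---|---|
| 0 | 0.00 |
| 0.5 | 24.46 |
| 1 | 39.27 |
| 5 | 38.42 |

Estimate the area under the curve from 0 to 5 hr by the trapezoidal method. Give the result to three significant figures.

Trapezoidal AUC_0→5:
  [0→0.5]: (0.00+24.46)/2 × 0.5 = 6.115
  [0.5→1]: (24.46+39.27)/2 × 0.5 = 15.9325
  [1→5]: (39.27+38.42)/2 × 4 = 155.38
  Sum = 177.4275 mcg/mL·hr

AUC = 177 mcg/mL·hr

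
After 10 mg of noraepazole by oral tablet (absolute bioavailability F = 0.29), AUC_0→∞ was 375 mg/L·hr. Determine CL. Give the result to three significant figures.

CL = F × Dose / AUC_0→∞
   = 0.29 × 10 / 375 = 0.00773333 L/hr

CL = 0.00773 L/hr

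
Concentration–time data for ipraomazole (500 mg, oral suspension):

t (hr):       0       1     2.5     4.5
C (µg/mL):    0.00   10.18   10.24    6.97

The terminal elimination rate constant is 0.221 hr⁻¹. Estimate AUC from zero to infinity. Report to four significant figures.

AUC = 69.15 µg/mL·hr

Trapezoidal AUC_0→4.5:
  [0→1]: (0.00+10.18)/2 × 1 = 5.09
  [1→2.5]: (10.18+10.24)/2 × 1.5 = 15.315
  [2.5→4.5]: (10.24+6.97)/2 × 2 = 17.21
  Sum = 37.615 µg/mL·hr
Extrapolated tail: C_last / k_e = 6.97 / 0.221 = 31.538
AUC_0→∞ = 37.615 + 31.538 = 69.153 µg/mL·hr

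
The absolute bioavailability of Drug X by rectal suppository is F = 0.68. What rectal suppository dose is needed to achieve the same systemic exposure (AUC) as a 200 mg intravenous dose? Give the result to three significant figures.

For equal systemic exposure: F × D_ev = D_iv
D_ev = D_iv / F = 200 / 0.68 = 294.118 mg

D_rectal = 294 mg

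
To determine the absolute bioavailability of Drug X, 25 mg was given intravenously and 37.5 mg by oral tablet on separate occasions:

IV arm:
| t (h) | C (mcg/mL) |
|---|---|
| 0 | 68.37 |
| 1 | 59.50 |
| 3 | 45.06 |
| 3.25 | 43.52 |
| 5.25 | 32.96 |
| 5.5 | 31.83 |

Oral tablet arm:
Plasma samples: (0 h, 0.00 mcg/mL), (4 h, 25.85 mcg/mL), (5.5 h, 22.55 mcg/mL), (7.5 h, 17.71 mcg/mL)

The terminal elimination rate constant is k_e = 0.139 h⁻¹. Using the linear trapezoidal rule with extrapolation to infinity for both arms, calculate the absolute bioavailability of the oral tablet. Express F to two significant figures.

F = 0.35

Trapezoidal AUC_0→5.5 (IV):
  [0→1]: (68.37+59.50)/2 × 1 = 63.935
  [1→3]: (59.50+45.06)/2 × 2 = 104.56
  [3→3.25]: (45.06+43.52)/2 × 0.25 = 11.0725
  [3.25→5.25]: (43.52+32.96)/2 × 2 = 76.48
  [5.25→5.5]: (32.96+31.83)/2 × 0.25 = 8.09875
  Sum = 264.14625 mcg/mL·h
IV tail: 31.83/0.139 = 228.993; AUC_iv,0→∞ = 264.14625 + 228.993 = 493.13925 mcg/mL·h
Trapezoidal AUC_0→7.5 (oral tablet):
  [0→4]: (0.00+25.85)/2 × 4 = 51.7
  [4→5.5]: (25.85+22.55)/2 × 1.5 = 36.3
  [5.5→7.5]: (22.55+17.71)/2 × 2 = 40.26
  Sum = 128.26 mcg/mL·h
oral tablet tail: 17.71/0.139 = 127.410; AUC_ev,0→∞ = 128.26 + 127.410 = 255.67 mcg/mL·h
F = (AUC_ev/D_ev)/(AUC_iv/D_iv) = (255.67/37.5)/(493.13925/25) = 6.81787/19.72557 = 0.3456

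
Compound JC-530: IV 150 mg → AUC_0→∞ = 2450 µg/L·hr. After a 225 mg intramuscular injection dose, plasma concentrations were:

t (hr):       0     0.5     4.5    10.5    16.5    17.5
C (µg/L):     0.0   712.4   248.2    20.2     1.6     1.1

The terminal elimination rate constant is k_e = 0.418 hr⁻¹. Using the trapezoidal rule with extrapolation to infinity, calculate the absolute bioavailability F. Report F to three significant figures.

Trapezoidal AUC_0→17.5 (intramuscular injection):
  [0→0.5]: (0.0+712.4)/2 × 0.5 = 178.1
  [0.5→4.5]: (712.4+248.2)/2 × 4 = 1921.2
  [4.5→10.5]: (248.2+20.2)/2 × 6 = 805.2
  [10.5→16.5]: (20.2+1.6)/2 × 6 = 65.4
  [16.5→17.5]: (1.6+1.1)/2 × 1 = 1.35
  Sum = 2971.25 µg/L·hr
Tail: C_last/k_e = 1.1/0.418 = 2.632
AUC_0→∞ (intramuscular injection) = 2971.25 + 2.632 = 2973.882 µg/L·hr
F = (AUC_ev/D_ev)/(AUC_iv/D_iv) = (2973.882/225)/(2450/150) = 13.2173/16.3333 = 0.8092

F = 0.809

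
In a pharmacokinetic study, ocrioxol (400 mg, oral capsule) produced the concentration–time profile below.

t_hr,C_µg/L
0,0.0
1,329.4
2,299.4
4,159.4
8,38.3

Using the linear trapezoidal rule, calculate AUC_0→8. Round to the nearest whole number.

AUC = 1333 µg/L·hr

Trapezoidal AUC_0→8:
  [0→1]: (0.0+329.4)/2 × 1 = 164.7
  [1→2]: (329.4+299.4)/2 × 1 = 314.4
  [2→4]: (299.4+159.4)/2 × 2 = 458.8
  [4→8]: (159.4+38.3)/2 × 4 = 395.4
  Sum = 1333.3 µg/L·hr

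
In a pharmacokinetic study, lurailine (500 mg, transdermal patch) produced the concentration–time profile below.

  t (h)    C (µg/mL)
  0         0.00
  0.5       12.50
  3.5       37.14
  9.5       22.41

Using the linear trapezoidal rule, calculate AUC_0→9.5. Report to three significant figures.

Trapezoidal AUC_0→9.5:
  [0→0.5]: (0.00+12.50)/2 × 0.5 = 3.125
  [0.5→3.5]: (12.50+37.14)/2 × 3 = 74.46
  [3.5→9.5]: (37.14+22.41)/2 × 6 = 178.65
  Sum = 256.235 µg/mL·h

AUC = 256 µg/mL·h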